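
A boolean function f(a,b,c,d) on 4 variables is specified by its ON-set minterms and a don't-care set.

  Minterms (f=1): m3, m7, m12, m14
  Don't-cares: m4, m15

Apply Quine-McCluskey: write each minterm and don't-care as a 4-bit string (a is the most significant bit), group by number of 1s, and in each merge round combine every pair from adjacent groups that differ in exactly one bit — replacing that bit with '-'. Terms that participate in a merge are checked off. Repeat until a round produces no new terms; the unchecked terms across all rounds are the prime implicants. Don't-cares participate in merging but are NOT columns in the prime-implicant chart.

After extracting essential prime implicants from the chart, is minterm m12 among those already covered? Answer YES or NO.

[col 0] 0011*, 0100*, 0111*, 1100*, 1110*, 1111*
[col 1] -100, -111, 0-11, 11-0, 111-
Prime implicants: -100, -111, 0-11, 11-0, 111-
PI chart (minterm → PIs covering it):
  3 | 0-11  (sole → essential)
  7 | -111,0-11
  12 | -100,11-0
  14 | 11-0,111-
Essential prime implicants: 0-11

NO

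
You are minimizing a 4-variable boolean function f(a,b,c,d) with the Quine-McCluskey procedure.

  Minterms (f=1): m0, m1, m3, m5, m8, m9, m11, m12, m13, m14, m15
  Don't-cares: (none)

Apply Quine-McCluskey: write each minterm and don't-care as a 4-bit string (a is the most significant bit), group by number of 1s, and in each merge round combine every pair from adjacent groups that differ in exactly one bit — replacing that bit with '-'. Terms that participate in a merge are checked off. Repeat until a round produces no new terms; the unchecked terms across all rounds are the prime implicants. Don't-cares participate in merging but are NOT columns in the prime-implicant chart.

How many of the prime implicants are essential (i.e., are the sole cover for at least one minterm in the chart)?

Round 0: 0000✓ 0001✓ 0011✓ 0101✓ 1000✓ 1001✓ 1011✓ 1100✓ 1101✓ 1110✓ 1111✓
Round 1: -000✓ -001✓ -011✓ -101✓ 0-01✓ 00-1✓ 000-✓ 1-00✓ 1-01✓ 1-11✓ 10-1✓ 100-✓ 11-0✓ 11-1✓ 110-✓ 111-✓
Round 2: --01 -0-1 -00- 1--1 1-0- 11--
PIs = {--01, -0-1, -00-, 1--1, 1-0-, 11--}
Coverage chart:
  m0: -00- ←essential
  m1: --01,-0-1,-00-
  m3: -0-1 ←essential
  m5: --01 ←essential
  m8: -00-,1-0-
  m9: --01,-0-1,-00-,1--1,1-0-
  m11: -0-1,1--1
  m12: 1-0-,11--
  m13: --01,1--1,1-0-,11--
  m14: 11-- ←essential
  m15: 1--1,11--
Essential: --01, -0-1, -00-, 11--

4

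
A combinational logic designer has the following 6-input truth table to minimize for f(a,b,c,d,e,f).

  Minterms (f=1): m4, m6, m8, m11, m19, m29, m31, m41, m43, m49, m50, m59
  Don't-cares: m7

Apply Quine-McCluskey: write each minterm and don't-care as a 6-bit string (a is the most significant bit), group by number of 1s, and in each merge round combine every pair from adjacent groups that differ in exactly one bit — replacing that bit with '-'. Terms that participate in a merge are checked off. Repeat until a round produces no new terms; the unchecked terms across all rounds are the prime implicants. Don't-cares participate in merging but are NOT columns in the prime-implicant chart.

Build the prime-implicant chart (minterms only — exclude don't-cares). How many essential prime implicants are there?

Round 0: 000100✓ 000110✓ 000111✓ 001000 001011✓ 010011 011101✓ 011111✓ 101001✓ 101011✓ 110001 110010 111011✓
Round 1: -01011 0001-0 00011- 0111-1 1-1011 1010-1
PIs = {-01011, 0001-0, 00011-, 001000, 010011, 0111-1, 1-1011, 1010-1, 110001, 110010}
Coverage chart:
  m4: 0001-0 ←essential
  m6: 0001-0,00011-
  m8: 001000 ←essential
  m11: -01011 ←essential
  m19: 010011 ←essential
  m29: 0111-1 ←essential
  m31: 0111-1 ←essential
  m41: 1010-1 ←essential
  m43: -01011,1-1011,1010-1
  m49: 110001 ←essential
  m50: 110010 ←essential
  m59: 1-1011 ←essential
Essential: -01011, 0001-0, 001000, 010011, 0111-1, 1-1011, 1010-1, 110001, 110010

9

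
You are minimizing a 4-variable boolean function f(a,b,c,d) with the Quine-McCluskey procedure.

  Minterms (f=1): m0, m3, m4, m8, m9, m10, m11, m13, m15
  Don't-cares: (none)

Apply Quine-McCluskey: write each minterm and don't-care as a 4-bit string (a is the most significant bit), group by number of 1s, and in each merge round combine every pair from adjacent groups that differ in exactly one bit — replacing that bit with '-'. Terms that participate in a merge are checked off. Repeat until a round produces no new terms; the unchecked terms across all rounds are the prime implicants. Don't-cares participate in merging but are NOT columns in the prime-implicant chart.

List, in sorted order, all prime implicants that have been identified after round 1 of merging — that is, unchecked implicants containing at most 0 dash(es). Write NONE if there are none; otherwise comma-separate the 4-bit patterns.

NONE

[col 0] 0000*, 0011*, 0100*, 1000*, 1001*, 1010*, 1011*, 1101*, 1111*
[col 1] -000, -011, 0-00, 1-01*, 1-11*, 10-0*, 10-1*, 100-*, 101-*, 11-1*
[col 2] 1--1, 10--
Prime implicants: -000, -011, 0-00, 1--1, 10--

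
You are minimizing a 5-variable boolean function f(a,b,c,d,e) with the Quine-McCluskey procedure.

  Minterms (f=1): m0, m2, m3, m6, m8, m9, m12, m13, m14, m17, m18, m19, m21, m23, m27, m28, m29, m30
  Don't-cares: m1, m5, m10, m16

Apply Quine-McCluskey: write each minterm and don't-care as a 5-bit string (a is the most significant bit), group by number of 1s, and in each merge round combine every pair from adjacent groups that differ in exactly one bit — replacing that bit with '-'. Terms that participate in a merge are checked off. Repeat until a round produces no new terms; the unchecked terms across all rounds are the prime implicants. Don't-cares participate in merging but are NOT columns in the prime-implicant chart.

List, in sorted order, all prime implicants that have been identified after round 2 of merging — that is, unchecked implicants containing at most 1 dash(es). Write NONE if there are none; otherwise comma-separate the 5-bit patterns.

1-011

[col 0] 00000*, 00001*, 00010*, 00011*, 00101*, 00110*, 01000*, 01001*, 01010*, 01100*, 01101*, 01110*, 10000*, 10001*, 10010*, 10011*, 10101*, 10111*, 11011*, 11100*, 11101*, 11110*
[col 1] -0000*, -0001*, -0010*, -0011*, -0101*, -1100*, -1101*, -1110*, 0-000*, 0-001*, 0-010*, 0-101*, 0-110*, 00-01*, 00-10*, 000-0*, 000-1*, 0000-*, 0001-*, 01-00*, 01-01*, 01-10*, 010-0*, 0100-*, 011-0*, 0110-*, 1-011, 1-101*, 10-01*, 10-11*, 100-0*, 100-1*, 1000-*, 1001-*, 101-1*, 111-0*, 1110-*
[col 2] --101, -0-01, -00-0*, -00-1*, -000-*, -001-*, -11-0, -110-, 0--01, 0--10, 0-0-0, 0-00-, 000--*, 01--0, 01-0-, 10--1, 100--*
[col 3] -00--
Prime implicants: --101, -0-01, -00--, -11-0, -110-, 0--01, 0--10, 0-0-0, 0-00-, 01--0, 01-0-, 1-011, 10--1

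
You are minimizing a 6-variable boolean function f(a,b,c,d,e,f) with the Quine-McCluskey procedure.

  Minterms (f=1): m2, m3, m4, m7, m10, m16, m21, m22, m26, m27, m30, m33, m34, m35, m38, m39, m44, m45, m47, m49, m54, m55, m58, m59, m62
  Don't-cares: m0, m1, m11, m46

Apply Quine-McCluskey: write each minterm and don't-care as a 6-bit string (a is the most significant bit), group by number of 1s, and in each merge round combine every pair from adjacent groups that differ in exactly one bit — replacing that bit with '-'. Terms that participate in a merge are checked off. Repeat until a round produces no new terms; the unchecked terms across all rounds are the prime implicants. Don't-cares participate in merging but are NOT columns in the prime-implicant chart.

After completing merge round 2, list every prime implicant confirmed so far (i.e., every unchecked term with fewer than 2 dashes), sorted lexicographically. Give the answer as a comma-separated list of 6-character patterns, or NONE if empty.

0-0000, 000-00, 010101, 1-0001

Round 0: 000000✓ 000001✓ 000010✓ 000011✓ 000100✓ 000111✓ 001010✓ 001011✓ 010000✓ 010101 010110✓ 011010✓ 011011✓ 011110✓ 100001✓ 100010✓ 100011✓ 100110✓ 100111✓ 101100✓ 101101✓ 101110✓ 101111✓ 110001✓ 110110✓ 110111✓ 111010✓ 111011✓ 111110✓
Round 1: -00001✓ -00010✓ -00011✓ -00111✓ -10110✓ -11010✓ -11011✓ -11110✓ 0-0000 0-1010✓ 0-1011✓ 00-010✓ 00-011✓ 000-00 000-11✓ 0000-0✓ 0000-1✓ 00000-✓ 00001-✓ 00101-✓ 01-110✓ 011-10✓ 01101-✓ 1-0001 1-0110✓ 1-0111✓ 1-1110✓ 10-110✓ 10-111✓ 100-10✓ 100-11✓ 1000-1✓ 10001-✓ 10011-✓ 1011-0✓ 1011-1✓ 10110-✓ 10111-✓ 11-110✓ 11011-✓ 111-10✓ 11101-✓
Round 2: -00-11 -000-1 -0001- -1-110 -11-10 -1101- 0-101- 00-01- 0000-- 1--110 1-011- 10-11- 100-1- 1011--
PIs = {-00-11, -000-1, -0001-, -1-110, -11-10, -1101-, 0-0000, 0-101-, 00-01-, 000-00, 0000--, 010101, 1--110, 1-0001, 1-011-, 10-11-, 100-1-, 1011--}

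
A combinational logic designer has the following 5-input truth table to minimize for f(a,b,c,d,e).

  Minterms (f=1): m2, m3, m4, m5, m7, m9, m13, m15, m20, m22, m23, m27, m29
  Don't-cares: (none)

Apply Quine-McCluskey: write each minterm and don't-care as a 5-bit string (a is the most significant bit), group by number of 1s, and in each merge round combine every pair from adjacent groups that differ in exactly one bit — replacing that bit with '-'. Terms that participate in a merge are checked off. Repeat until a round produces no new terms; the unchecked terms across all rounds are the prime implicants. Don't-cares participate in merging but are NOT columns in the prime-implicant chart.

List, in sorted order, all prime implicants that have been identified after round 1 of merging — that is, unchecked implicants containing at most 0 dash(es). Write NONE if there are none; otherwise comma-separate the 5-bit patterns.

[col 0] 00010*, 00011*, 00100*, 00101*, 00111*, 01001*, 01101*, 01111*, 10100*, 10110*, 10111*, 11011, 11101*
[col 1] -0100, -0111, -1101, 0-101*, 0-111*, 00-11, 0001-, 001-1*, 0010-, 01-01, 011-1*, 101-0, 1011-
[col 2] 0-1-1
Prime implicants: -0100, -0111, -1101, 0-1-1, 00-11, 0001-, 0010-, 01-01, 101-0, 1011-, 11011

11011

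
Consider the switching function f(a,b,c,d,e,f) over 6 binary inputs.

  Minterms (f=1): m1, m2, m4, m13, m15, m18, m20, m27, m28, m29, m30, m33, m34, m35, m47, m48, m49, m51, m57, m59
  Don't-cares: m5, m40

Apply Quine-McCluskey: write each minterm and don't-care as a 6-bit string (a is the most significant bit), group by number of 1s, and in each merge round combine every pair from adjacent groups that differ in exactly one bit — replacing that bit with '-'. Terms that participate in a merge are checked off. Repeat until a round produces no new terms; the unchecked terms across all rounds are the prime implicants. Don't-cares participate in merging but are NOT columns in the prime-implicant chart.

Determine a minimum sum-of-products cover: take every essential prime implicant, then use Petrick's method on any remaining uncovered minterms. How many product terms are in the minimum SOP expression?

10

size-2^0 implicants → 000001(✓)  000010(✓)  000100(✓)  000101(✓)  001101(✓)  001111(✓)  010010(✓)  010100(✓)  011011(✓)  011100(✓)  011101(✓)  011110(✓)  100001(✓)  100010(✓)  100011(✓)  101000  101111(✓)  110000(✓)  110001(✓)  110011(✓)  111001(✓)  111011(✓)
size-2^1 implicants → -00001  -00010  -01111  -11011  0-0010  0-0100  0-1101  00-101  000-01  00010-  0011-1  01-100  0111-0  01110-  1-0001(✓)  1-0011(✓)  1000-1(✓)  10001-  11-001(✓)  11-011(✓)  1100-1(✓)  11000-  1110-1(✓)
size-2^2 implicants → 1-00-1  11-0-1
Unchecked terms (primes): -00001, -00010, -01111, -11011, 0-0010, 0-0100, 0-1101, 00-101, 000-01, 00010-, 0011-1, 01-100, 0111-0, 01110-, 1-00-1, 10001-, 101000, 11-0-1, 11000-
Minterm coverage:
  m1 ⊆ -00001,000-01
  m2 ⊆ -00010,0-0010
  m4 ⊆ 0-0100,00010-
  m13 ⊆ 0-1101,00-101,0011-1
  m15 ⊆ -01111,0011-1
  m18 ⊆ 0-0010 [E]
  m20 ⊆ 0-0100,01-100
  m27 ⊆ -11011 [E]
  m28 ⊆ 01-100,0111-0,01110-
  m29 ⊆ 0-1101,01110-
  m30 ⊆ 0111-0 [E]
  m33 ⊆ -00001,1-00-1
  m34 ⊆ -00010,10001-
  m35 ⊆ 1-00-1,10001-
  m47 ⊆ -01111 [E]
  m48 ⊆ 11000- [E]
  m49 ⊆ 1-00-1,11-0-1,11000-
  m51 ⊆ 1-00-1,11-0-1
  m57 ⊆ 11-0-1 [E]
  m59 ⊆ -11011,11-0-1
E = {-01111, -11011, 0-0010, 0111-0, 11-0-1, 11000-}
Petrick residual → -00001, 0-0100, 0-1101, 10001-
Cover = b'c'd'e'f + b'cdef + bcd'ef + a'c'd'ef' + a'c'de'f' + a'cde'f + a'bcdf' + ab'c'd'e + abd'f + abc'd'e'  |cover|=10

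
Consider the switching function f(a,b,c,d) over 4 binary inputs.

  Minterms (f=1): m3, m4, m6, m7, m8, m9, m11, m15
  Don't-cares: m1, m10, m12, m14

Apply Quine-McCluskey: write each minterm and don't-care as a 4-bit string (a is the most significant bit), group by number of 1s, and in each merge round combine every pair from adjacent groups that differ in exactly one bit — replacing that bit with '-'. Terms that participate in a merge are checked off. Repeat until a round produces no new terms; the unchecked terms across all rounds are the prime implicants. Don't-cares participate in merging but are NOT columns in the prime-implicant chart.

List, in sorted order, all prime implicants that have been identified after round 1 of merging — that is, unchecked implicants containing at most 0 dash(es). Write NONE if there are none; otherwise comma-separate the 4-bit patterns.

NONE

size-2^0 implicants → 0001(✓)  0011(✓)  0100(✓)  0110(✓)  0111(✓)  1000(✓)  1001(✓)  1010(✓)  1011(✓)  1100(✓)  1110(✓)  1111(✓)
size-2^1 implicants → -001(✓)  -011(✓)  -100(✓)  -110(✓)  -111(✓)  0-11(✓)  00-1(✓)  01-0(✓)  011-(✓)  1-00(✓)  1-10(✓)  1-11(✓)  10-0(✓)  10-1(✓)  100-(✓)  101-(✓)  11-0(✓)  111-(✓)
size-2^2 implicants → --11  -0-1  -1-0  -11-  1--0  1-1-  10--
Unchecked terms (primes): --11, -0-1, -1-0, -11-, 1--0, 1-1-, 10--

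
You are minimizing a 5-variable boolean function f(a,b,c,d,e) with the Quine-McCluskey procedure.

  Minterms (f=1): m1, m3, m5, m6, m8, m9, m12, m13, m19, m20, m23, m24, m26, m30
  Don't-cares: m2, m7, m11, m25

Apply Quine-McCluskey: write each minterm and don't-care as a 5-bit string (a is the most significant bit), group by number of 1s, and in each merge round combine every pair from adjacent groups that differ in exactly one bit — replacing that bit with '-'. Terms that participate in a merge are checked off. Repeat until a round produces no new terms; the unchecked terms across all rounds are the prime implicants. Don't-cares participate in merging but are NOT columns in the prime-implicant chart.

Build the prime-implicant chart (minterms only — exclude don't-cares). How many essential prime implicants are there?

[col 0] 00001*, 00010*, 00011*, 00101*, 00110*, 00111*, 01000*, 01001*, 01011*, 01100*, 01101*, 10011*, 10100, 10111*, 11000*, 11001*, 11010*, 11110*
[col 1] -0011*, -0111*, -1000*, -1001*, 0-001*, 0-011*, 0-101*, 00-01*, 00-10*, 00-11*, 000-1*, 0001-*, 001-1*, 0011-*, 01-00*, 01-01*, 010-1*, 0100-*, 0110-*, 10-11*, 11-10, 110-0, 1100-*
[col 2] -0-11, -100-, 0--01, 0-0-1, 00--1, 00-1-, 01-0-
Prime implicants: -0-11, -100-, 0--01, 0-0-1, 00--1, 00-1-, 01-0-, 10100, 11-10, 110-0
PI chart (minterm → PIs covering it):
  1 | 0--01,0-0-1,00--1
  3 | -0-11,0-0-1,00--1,00-1-
  5 | 0--01,00--1
  6 | 00-1-  (sole → essential)
  8 | -100-,01-0-
  9 | -100-,0--01,0-0-1,01-0-
  12 | 01-0-  (sole → essential)
  13 | 0--01,01-0-
  19 | -0-11  (sole → essential)
  20 | 10100  (sole → essential)
  23 | -0-11  (sole → essential)
  24 | -100-,110-0
  26 | 11-10,110-0
  30 | 11-10  (sole → essential)
Essential prime implicants: -0-11, 00-1-, 01-0-, 10100, 11-10

5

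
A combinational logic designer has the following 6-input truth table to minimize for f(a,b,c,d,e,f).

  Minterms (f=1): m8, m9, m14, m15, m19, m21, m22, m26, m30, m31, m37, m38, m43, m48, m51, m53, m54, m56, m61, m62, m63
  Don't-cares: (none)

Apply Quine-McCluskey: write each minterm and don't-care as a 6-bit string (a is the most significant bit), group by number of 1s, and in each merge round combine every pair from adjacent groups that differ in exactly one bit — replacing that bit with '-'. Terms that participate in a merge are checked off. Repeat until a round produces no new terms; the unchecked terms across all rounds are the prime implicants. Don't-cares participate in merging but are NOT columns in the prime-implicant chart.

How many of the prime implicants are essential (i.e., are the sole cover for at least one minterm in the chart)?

10

size-2^0 implicants → 001000(✓)  001001(✓)  001110(✓)  001111(✓)  010011(✓)  010101(✓)  010110(✓)  011010(✓)  011110(✓)  011111(✓)  100101(✓)  100110(✓)  101011  110000(✓)  110011(✓)  110101(✓)  110110(✓)  111000(✓)  111101(✓)  111110(✓)  111111(✓)
size-2^1 implicants → -10011  -10101  -10110(✓)  -11110(✓)  -11111(✓)  0-1110(✓)  0-1111(✓)  00100-  00111-(✓)  01-110(✓)  011-10  01111-(✓)  1-0101  1-0110  11-000  11-101  11-110(✓)  1111-1  11111-(✓)
size-2^2 implicants → -1-110  -1111-  0-111-
Unchecked terms (primes): -1-110, -10011, -10101, -1111-, 0-111-, 00100-, 011-10, 1-0101, 1-0110, 101011, 11-000, 11-101, 1111-1
Minterm coverage:
  m8 ⊆ 00100- [E]
  m9 ⊆ 00100- [E]
  m14 ⊆ 0-111- [E]
  m15 ⊆ 0-111- [E]
  m19 ⊆ -10011 [E]
  m21 ⊆ -10101 [E]
  m22 ⊆ -1-110 [E]
  m26 ⊆ 011-10 [E]
  m30 ⊆ -1-110,-1111-,0-111-,011-10
  m31 ⊆ -1111-,0-111-
  m37 ⊆ 1-0101 [E]
  m38 ⊆ 1-0110 [E]
  m43 ⊆ 101011 [E]
  m48 ⊆ 11-000 [E]
  m51 ⊆ -10011 [E]
  m53 ⊆ -10101,1-0101,11-101
  m54 ⊆ -1-110,1-0110
  m56 ⊆ 11-000 [E]
  m61 ⊆ 11-101,1111-1
  m62 ⊆ -1-110,-1111-
  m63 ⊆ -1111-,1111-1
E = {-1-110, -10011, -10101, 0-111-, 00100-, 011-10, 1-0101, 1-0110, 101011, 11-000}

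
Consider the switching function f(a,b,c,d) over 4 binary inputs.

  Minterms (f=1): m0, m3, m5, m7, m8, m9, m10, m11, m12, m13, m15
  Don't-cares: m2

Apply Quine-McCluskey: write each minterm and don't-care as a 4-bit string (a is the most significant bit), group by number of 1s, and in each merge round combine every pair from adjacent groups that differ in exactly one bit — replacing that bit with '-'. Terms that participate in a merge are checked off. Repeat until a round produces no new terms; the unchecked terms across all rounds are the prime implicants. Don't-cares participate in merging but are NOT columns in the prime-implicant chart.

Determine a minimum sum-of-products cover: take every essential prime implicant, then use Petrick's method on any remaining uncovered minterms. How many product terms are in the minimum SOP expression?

[col 0] 0000*, 0010*, 0011*, 0101*, 0111*, 1000*, 1001*, 1010*, 1011*, 1100*, 1101*, 1111*
[col 1] -000*, -010*, -011*, -101*, -111*, 0-11*, 00-0*, 001-*, 01-1*, 1-00*, 1-01*, 1-11*, 10-0*, 10-1*, 100-*, 101-*, 11-1*, 110-*
[col 2] --11, -0-0, -01-, -1-1, 1--1, 1-0-, 10--
Prime implicants: --11, -0-0, -01-, -1-1, 1--1, 1-0-, 10--
PI chart (minterm → PIs covering it):
  0 | -0-0  (sole → essential)
  3 | --11,-01-
  5 | -1-1  (sole → essential)
  7 | --11,-1-1
  8 | -0-0,1-0-,10--
  9 | 1--1,1-0-,10--
  10 | -0-0,-01-,10--
  11 | --11,-01-,1--1,10--
  12 | 1-0-  (sole → essential)
  13 | -1-1,1--1,1-0-
  15 | --11,-1-1,1--1
Essential prime implicants: -0-0, -1-1, 1-0-
Petrick residual → --11
Minimum SOP uses 4 PIs: cd + b'd' + bd + ac'

4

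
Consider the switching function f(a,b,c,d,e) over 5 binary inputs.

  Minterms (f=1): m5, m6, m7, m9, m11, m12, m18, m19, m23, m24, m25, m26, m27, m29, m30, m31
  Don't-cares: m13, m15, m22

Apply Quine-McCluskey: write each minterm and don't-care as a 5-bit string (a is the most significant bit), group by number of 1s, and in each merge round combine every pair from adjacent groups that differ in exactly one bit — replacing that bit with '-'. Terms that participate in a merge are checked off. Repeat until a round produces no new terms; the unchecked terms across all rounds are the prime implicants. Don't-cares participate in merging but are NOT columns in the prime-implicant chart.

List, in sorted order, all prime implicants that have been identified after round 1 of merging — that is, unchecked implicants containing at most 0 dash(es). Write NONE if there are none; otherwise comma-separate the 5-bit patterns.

Round 0: 00101✓ 00110✓ 00111✓ 01001✓ 01011✓ 01100✓ 01101✓ 01111✓ 10010✓ 10011✓ 10110✓ 10111✓ 11000✓ 11001✓ 11010✓ 11011✓ 11101✓ 11110✓ 11111✓
Round 1: -0110✓ -0111✓ -1001✓ -1011✓ -1101✓ -1111✓ 0-101✓ 0-111✓ 001-1✓ 0011-✓ 01-01✓ 01-11✓ 010-1✓ 011-1✓ 0110- 1-010✓ 1-011✓ 1-110✓ 1-111✓ 10-10✓ 10-11✓ 1001-✓ 1011-✓ 11-01✓ 11-10✓ 11-11✓ 110-0✓ 110-1✓ 1100-✓ 1101-✓ 111-1✓ 1111-✓
Round 2: --111 -011- -1-01✓ -1-11✓ -10-1✓ -11-1✓ 0-1-1 01--1✓ 1--10✓ 1--11✓ 1-01-✓ 1-11-✓ 10-1-✓ 11--1✓ 11-1-✓ 110--
Round 3: -1--1 1--1-
PIs = {--111, -011-, -1--1, 0-1-1, 0110-, 1--1-, 110--}

NONE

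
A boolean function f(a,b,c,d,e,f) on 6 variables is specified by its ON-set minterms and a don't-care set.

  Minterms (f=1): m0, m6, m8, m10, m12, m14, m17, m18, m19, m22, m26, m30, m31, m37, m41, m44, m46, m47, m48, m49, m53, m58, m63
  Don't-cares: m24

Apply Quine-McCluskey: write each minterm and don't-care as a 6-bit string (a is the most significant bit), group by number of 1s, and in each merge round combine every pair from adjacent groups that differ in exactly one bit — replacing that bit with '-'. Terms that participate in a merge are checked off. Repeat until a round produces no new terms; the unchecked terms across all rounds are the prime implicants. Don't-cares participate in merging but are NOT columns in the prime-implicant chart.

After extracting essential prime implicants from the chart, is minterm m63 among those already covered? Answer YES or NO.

Round 0: 000000✓ 000110✓ 001000✓ 001010✓ 001100✓ 001110✓ 010001✓ 010010✓ 010011✓ 010110✓ 011000✓ 011010✓ 011110✓ 011111✓ 100101✓ 101001 101100✓ 101110✓ 101111✓ 110000✓ 110001✓ 110101✓ 111010✓ 111111✓
Round 1: -01100✓ -01110✓ -10001 -11010 -11111 0-0110✓ 0-1000✓ 0-1010✓ 0-1110✓ 00-000 00-110✓ 001-00✓ 001-10✓ 0010-0✓ 0011-0✓ 01-010✓ 01-110✓ 010-10✓ 0100-1 01001- 011-10✓ 0110-0✓ 01111- 1-0101 1-1111 1011-0✓ 10111- 110-01 11000-
Round 2: -011-0 0--110 0-1-10 0-10-0 001--0 01--10
PIs = {-011-0, -10001, -11010, -11111, 0--110, 0-1-10, 0-10-0, 00-000, 001--0, 01--10, 0100-1, 01001-, 01111-, 1-0101, 1-1111, 101001, 10111-, 110-01, 11000-}
Coverage chart:
  m0: 00-000 ←essential
  m6: 0--110 ←essential
  m8: 0-10-0,00-000,001--0
  m10: 0-1-10,0-10-0,001--0
  m12: -011-0,001--0
  m14: -011-0,0--110,0-1-10,001--0
  m17: -10001,0100-1
  m18: 01--10,01001-
  m19: 0100-1,01001-
  m22: 0--110,01--10
  m26: -11010,0-1-10,0-10-0,01--10
  m30: 0--110,0-1-10,01--10,01111-
  m31: -11111,01111-
  m37: 1-0101 ←essential
  m41: 101001 ←essential
  m44: -011-0 ←essential
  m46: -011-0,10111-
  m47: 1-1111,10111-
  m48: 11000- ←essential
  m49: -10001,110-01,11000-
  m53: 1-0101,110-01
  m58: -11010 ←essential
  m63: -11111,1-1111
Essential: -011-0, -11010, 0--110, 00-000, 1-0101, 101001, 11000-

NO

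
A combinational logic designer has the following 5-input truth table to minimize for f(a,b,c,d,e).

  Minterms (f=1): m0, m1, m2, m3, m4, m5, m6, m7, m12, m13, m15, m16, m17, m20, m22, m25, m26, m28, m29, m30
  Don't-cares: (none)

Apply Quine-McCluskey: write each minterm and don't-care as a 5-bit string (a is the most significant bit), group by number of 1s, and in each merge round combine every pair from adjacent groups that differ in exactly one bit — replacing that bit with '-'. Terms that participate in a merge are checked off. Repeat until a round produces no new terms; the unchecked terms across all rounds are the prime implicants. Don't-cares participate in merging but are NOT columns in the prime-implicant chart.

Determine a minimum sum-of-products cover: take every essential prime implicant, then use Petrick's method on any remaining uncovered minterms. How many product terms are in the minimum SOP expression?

7

[col 0] 00000*, 00001*, 00010*, 00011*, 00100*, 00101*, 00110*, 00111*, 01100*, 01101*, 01111*, 10000*, 10001*, 10100*, 10110*, 11001*, 11010*, 11100*, 11101*, 11110*
[col 1] -0000*, -0001*, -0100*, -0110*, -1100*, -1101*, 0-100*, 0-101*, 0-111*, 00-00*, 00-01*, 00-10*, 00-11*, 000-0*, 000-1*, 0000-*, 0001-*, 001-0*, 001-1*, 0010-*, 0011-*, 011-1*, 0110-*, 1-001, 1-100*, 1-110*, 10-00*, 1000-*, 101-0*, 11-01, 11-10, 111-0*, 1110-*
[col 2] --100, -0-00, -000-, -01-0, -110-, 0-1-1, 0-10-, 00--0*, 00--1*, 00-0-*, 00-1-*, 000--*, 001--*, 1-1-0
[col 3] 00---
Prime implicants: --100, -0-00, -000-, -01-0, -110-, 0-1-1, 0-10-, 00---, 1-001, 1-1-0, 11-01, 11-10
PI chart (minterm → PIs covering it):
  0 | -0-00,-000-,00---
  1 | -000-,00---
  2 | 00---  (sole → essential)
  3 | 00---  (sole → essential)
  4 | --100,-0-00,-01-0,0-10-,00---
  5 | 0-1-1,0-10-,00---
  6 | -01-0,00---
  7 | 0-1-1,00---
  12 | --100,-110-,0-10-
  13 | -110-,0-1-1,0-10-
  15 | 0-1-1  (sole → essential)
  16 | -0-00,-000-
  17 | -000-,1-001
  20 | --100,-0-00,-01-0,1-1-0
  22 | -01-0,1-1-0
  25 | 1-001,11-01
  26 | 11-10  (sole → essential)
  28 | --100,-110-,1-1-0
  29 | -110-,11-01
  30 | 1-1-0,11-10
Essential prime implicants: 0-1-1, 00---, 11-10
Petrick residual → --100, -000-, -01-0, 11-01
Minimum SOP uses 7 PIs: cd'e' + b'c'd' + b'ce' + a'ce + a'b' + abd'e + abde'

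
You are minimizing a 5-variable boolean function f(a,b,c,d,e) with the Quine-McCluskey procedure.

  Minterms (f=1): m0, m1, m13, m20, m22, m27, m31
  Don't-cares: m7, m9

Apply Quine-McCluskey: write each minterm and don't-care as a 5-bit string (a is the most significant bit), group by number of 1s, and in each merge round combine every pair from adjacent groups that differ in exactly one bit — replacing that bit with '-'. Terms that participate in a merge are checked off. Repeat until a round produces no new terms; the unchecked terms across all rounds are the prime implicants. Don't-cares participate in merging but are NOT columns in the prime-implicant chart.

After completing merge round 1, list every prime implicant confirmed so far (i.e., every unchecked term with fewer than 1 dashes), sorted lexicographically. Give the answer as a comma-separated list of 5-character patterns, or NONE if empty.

00111

Round 0: 00000✓ 00001✓ 00111 01001✓ 01101✓ 10100✓ 10110✓ 11011✓ 11111✓
Round 1: 0-001 0000- 01-01 101-0 11-11
PIs = {0-001, 0000-, 00111, 01-01, 101-0, 11-11}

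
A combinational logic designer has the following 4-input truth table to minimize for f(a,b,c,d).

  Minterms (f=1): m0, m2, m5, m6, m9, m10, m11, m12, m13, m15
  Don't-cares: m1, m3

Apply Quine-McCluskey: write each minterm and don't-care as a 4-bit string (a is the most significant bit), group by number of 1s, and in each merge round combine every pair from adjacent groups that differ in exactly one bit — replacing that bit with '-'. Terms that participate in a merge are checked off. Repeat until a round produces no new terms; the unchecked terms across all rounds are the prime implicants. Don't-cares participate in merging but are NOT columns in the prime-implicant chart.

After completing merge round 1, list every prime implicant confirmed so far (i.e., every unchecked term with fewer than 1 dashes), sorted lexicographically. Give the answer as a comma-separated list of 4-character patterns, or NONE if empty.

NONE

size-2^0 implicants → 0000(✓)  0001(✓)  0010(✓)  0011(✓)  0101(✓)  0110(✓)  1001(✓)  1010(✓)  1011(✓)  1100(✓)  1101(✓)  1111(✓)
size-2^1 implicants → -001(✓)  -010(✓)  -011(✓)  -101(✓)  0-01(✓)  0-10  00-0(✓)  00-1(✓)  000-(✓)  001-(✓)  1-01(✓)  1-11(✓)  10-1(✓)  101-(✓)  11-1(✓)  110-
size-2^2 implicants → --01  -0-1  -01-  00--  1--1
Unchecked terms (primes): --01, -0-1, -01-, 0-10, 00--, 1--1, 110-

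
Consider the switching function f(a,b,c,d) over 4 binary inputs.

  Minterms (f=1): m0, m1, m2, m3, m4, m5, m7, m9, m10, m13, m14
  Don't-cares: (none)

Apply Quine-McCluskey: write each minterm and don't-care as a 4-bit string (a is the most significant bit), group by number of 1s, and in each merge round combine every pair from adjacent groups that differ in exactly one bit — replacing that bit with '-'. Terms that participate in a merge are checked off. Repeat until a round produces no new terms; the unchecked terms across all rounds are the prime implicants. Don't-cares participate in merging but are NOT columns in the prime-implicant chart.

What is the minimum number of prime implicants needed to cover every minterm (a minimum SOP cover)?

Round 0: 0000✓ 0001✓ 0010✓ 0011✓ 0100✓ 0101✓ 0111✓ 1001✓ 1010✓ 1101✓ 1110✓
Round 1: -001✓ -010 -101✓ 0-00✓ 0-01✓ 0-11✓ 00-0✓ 00-1✓ 000-✓ 001-✓ 01-1✓ 010-✓ 1-01✓ 1-10
Round 2: --01 0--1 0-0- 00--
PIs = {--01, -010, 0--1, 0-0-, 00--, 1-10}
Coverage chart:
  m0: 0-0-,00--
  m1: --01,0--1,0-0-,00--
  m2: -010,00--
  m3: 0--1,00--
  m4: 0-0- ←essential
  m5: --01,0--1,0-0-
  m7: 0--1 ←essential
  m9: --01 ←essential
  m10: -010,1-10
  m13: --01 ←essential
  m14: 1-10 ←essential
Essential: --01, 0--1, 0-0-, 1-10
Petrick residual → -010
Min cover (5 terms): c'd + b'cd' + a'd + a'c' + acd'

5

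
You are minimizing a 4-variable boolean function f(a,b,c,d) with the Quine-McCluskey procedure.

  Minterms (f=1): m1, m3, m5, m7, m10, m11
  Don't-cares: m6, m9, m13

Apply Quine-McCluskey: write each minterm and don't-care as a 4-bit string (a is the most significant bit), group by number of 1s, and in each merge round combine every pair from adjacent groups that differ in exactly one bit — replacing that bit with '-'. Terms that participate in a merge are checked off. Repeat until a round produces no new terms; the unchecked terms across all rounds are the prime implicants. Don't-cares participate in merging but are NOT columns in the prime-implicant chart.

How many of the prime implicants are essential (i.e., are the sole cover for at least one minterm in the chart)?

1

size-2^0 implicants → 0001(✓)  0011(✓)  0101(✓)  0110(✓)  0111(✓)  1001(✓)  1010(✓)  1011(✓)  1101(✓)
size-2^1 implicants → -001(✓)  -011(✓)  -101(✓)  0-01(✓)  0-11(✓)  00-1(✓)  01-1(✓)  011-  1-01(✓)  10-1(✓)  101-
size-2^2 implicants → --01  -0-1  0--1
Unchecked terms (primes): --01, -0-1, 0--1, 011-, 101-
Minterm coverage:
  m1 ⊆ --01,-0-1,0--1
  m3 ⊆ -0-1,0--1
  m5 ⊆ --01,0--1
  m7 ⊆ 0--1,011-
  m10 ⊆ 101- [E]
  m11 ⊆ -0-1,101-
E = {101-}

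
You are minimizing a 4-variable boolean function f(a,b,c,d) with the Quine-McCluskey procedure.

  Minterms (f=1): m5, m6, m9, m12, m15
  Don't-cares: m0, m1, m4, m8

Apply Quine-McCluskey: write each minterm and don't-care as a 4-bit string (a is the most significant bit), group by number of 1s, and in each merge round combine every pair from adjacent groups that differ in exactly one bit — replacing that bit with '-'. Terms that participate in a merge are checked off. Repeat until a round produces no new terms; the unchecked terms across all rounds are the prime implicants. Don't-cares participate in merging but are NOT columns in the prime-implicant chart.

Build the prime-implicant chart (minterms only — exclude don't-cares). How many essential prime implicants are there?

5

[col 0] 0000*, 0001*, 0100*, 0101*, 0110*, 1000*, 1001*, 1100*, 1111
[col 1] -000*, -001*, -100*, 0-00*, 0-01*, 000-*, 01-0, 010-*, 1-00*, 100-*
[col 2] --00, -00-, 0-0-
Prime implicants: --00, -00-, 0-0-, 01-0, 1111
PI chart (minterm → PIs covering it):
  5 | 0-0-  (sole → essential)
  6 | 01-0  (sole → essential)
  9 | -00-  (sole → essential)
  12 | --00  (sole → essential)
  15 | 1111  (sole → essential)
Essential prime implicants: --00, -00-, 0-0-, 01-0, 1111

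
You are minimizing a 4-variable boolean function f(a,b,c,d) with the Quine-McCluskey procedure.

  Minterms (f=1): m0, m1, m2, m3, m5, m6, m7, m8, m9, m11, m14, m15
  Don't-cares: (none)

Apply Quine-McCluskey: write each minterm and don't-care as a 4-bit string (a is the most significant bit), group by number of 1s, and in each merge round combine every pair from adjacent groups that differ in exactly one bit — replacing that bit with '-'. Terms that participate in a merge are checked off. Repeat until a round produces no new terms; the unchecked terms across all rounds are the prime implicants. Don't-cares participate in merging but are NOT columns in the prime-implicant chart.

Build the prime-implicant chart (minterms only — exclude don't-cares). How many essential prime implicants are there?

[col 0] 0000*, 0001*, 0010*, 0011*, 0101*, 0110*, 0111*, 1000*, 1001*, 1011*, 1110*, 1111*
[col 1] -000*, -001*, -011*, -110*, -111*, 0-01*, 0-10*, 0-11*, 00-0*, 00-1*, 000-*, 001-*, 01-1*, 011-*, 1-11*, 10-1*, 100-*, 111-*
[col 2] --11, -0-1, -00-, -11-, 0--1, 0-1-, 00--
Prime implicants: --11, -0-1, -00-, -11-, 0--1, 0-1-, 00--
PI chart (minterm → PIs covering it):
  0 | -00-,00--
  1 | -0-1,-00-,0--1,00--
  2 | 0-1-,00--
  3 | --11,-0-1,0--1,0-1-,00--
  5 | 0--1  (sole → essential)
  6 | -11-,0-1-
  7 | --11,-11-,0--1,0-1-
  8 | -00-  (sole → essential)
  9 | -0-1,-00-
  11 | --11,-0-1
  14 | -11-  (sole → essential)
  15 | --11,-11-
Essential prime implicants: -00-, -11-, 0--1

3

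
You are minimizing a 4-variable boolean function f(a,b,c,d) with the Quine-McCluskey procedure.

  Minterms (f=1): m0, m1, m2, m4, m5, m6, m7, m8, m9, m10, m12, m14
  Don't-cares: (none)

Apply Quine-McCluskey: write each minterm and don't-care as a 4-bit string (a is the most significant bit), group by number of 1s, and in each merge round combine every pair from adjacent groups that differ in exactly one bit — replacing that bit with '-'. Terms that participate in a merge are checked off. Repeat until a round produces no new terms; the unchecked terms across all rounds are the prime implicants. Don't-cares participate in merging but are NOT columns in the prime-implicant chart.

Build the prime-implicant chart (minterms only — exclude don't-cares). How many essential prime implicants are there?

size-2^0 implicants → 0000(✓)  0001(✓)  0010(✓)  0100(✓)  0101(✓)  0110(✓)  0111(✓)  1000(✓)  1001(✓)  1010(✓)  1100(✓)  1110(✓)
size-2^1 implicants → -000(✓)  -001(✓)  -010(✓)  -100(✓)  -110(✓)  0-00(✓)  0-01(✓)  0-10(✓)  00-0(✓)  000-(✓)  01-0(✓)  01-1(✓)  010-(✓)  011-(✓)  1-00(✓)  1-10(✓)  10-0(✓)  100-(✓)  11-0(✓)
size-2^2 implicants → --00(✓)  --10(✓)  -0-0(✓)  -00-  -1-0(✓)  0--0(✓)  0-0-  01--  1--0(✓)
size-2^3 implicants → ---0
Unchecked terms (primes): ---0, -00-, 0-0-, 01--
Minterm coverage:
  m0 ⊆ ---0,-00-,0-0-
  m1 ⊆ -00-,0-0-
  m2 ⊆ ---0 [E]
  m4 ⊆ ---0,0-0-,01--
  m5 ⊆ 0-0-,01--
  m6 ⊆ ---0,01--
  m7 ⊆ 01-- [E]
  m8 ⊆ ---0,-00-
  m9 ⊆ -00- [E]
  m10 ⊆ ---0 [E]
  m12 ⊆ ---0 [E]
  m14 ⊆ ---0 [E]
E = {---0, -00-, 01--}

3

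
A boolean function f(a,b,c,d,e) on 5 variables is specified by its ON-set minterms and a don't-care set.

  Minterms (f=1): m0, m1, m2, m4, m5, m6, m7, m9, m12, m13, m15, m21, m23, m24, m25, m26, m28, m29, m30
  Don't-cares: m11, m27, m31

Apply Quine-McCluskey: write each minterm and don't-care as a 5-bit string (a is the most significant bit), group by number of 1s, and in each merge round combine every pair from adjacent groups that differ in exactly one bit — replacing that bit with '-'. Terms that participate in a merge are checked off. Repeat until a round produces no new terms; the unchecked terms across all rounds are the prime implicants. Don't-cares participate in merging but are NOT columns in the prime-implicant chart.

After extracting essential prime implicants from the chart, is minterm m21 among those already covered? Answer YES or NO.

size-2^0 implicants → 00000(✓)  00001(✓)  00010(✓)  00100(✓)  00101(✓)  00110(✓)  00111(✓)  01001(✓)  01011(✓)  01100(✓)  01101(✓)  01111(✓)  10101(✓)  10111(✓)  11000(✓)  11001(✓)  11010(✓)  11011(✓)  11100(✓)  11101(✓)  11110(✓)  11111(✓)
size-2^1 implicants → -0101(✓)  -0111(✓)  -1001(✓)  -1011(✓)  -1100(✓)  -1101(✓)  -1111(✓)  0-001(✓)  0-100(✓)  0-101(✓)  0-111(✓)  00-00(✓)  00-01(✓)  00-10(✓)  000-0(✓)  0000-(✓)  001-0(✓)  001-1(✓)  0010-(✓)  0011-(✓)  01-01(✓)  01-11(✓)  010-1(✓)  011-1(✓)  0110-(✓)  1-101(✓)  1-111(✓)  101-1(✓)  11-00(✓)  11-01(✓)  11-10(✓)  11-11(✓)  110-0(✓)  110-1(✓)  1100-(✓)  1101-(✓)  111-0(✓)  111-1(✓)  1110-(✓)  1111-(✓)
size-2^2 implicants → --101(✓)  --111(✓)  -01-1(✓)  -1-01(✓)  -1-11(✓)  -10-1(✓)  -11-1(✓)  -110-  0--01  0-1-1(✓)  0-10-  00--0  00-0-  001--  01--1(✓)  1-1-1(✓)  11--0(✓)  11--1(✓)  11-0-(✓)  11-1-(✓)  110--(✓)  111--(✓)
size-2^3 implicants → --1-1  -1--1  11---
Unchecked terms (primes): --1-1, -1--1, -110-, 0--01, 0-10-, 00--0, 00-0-, 001--, 11---
Minterm coverage:
  m0 ⊆ 00--0,00-0-
  m1 ⊆ 0--01,00-0-
  m2 ⊆ 00--0 [E]
  m4 ⊆ 0-10-,00--0,00-0-,001--
  m5 ⊆ --1-1,0--01,0-10-,00-0-,001--
  m6 ⊆ 00--0,001--
  m7 ⊆ --1-1,001--
  m9 ⊆ -1--1,0--01
  m12 ⊆ -110-,0-10-
  m13 ⊆ --1-1,-1--1,-110-,0--01,0-10-
  m15 ⊆ --1-1,-1--1
  m21 ⊆ --1-1 [E]
  m23 ⊆ --1-1 [E]
  m24 ⊆ 11--- [E]
  m25 ⊆ -1--1,11---
  m26 ⊆ 11--- [E]
  m28 ⊆ -110-,11---
  m29 ⊆ --1-1,-1--1,-110-,11---
  m30 ⊆ 11--- [E]
E = {--1-1, 00--0, 11---}

YES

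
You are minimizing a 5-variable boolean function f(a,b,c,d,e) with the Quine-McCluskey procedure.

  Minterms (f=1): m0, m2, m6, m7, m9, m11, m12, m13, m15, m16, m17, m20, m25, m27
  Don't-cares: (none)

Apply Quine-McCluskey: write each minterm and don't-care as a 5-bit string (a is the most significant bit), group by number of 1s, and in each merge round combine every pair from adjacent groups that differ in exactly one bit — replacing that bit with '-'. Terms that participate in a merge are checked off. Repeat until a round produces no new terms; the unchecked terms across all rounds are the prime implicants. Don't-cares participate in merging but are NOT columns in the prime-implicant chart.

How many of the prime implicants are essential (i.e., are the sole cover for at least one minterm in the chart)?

3

[col 0] 00000*, 00010*, 00110*, 00111*, 01001*, 01011*, 01100*, 01101*, 01111*, 10000*, 10001*, 10100*, 11001*, 11011*
[col 1] -0000, -1001*, -1011*, 0-111, 00-10, 000-0, 0011-, 01-01*, 01-11*, 010-1*, 011-1*, 0110-, 1-001, 10-00, 1000-, 110-1*
[col 2] -10-1, 01--1
Prime implicants: -0000, -10-1, 0-111, 00-10, 000-0, 0011-, 01--1, 0110-, 1-001, 10-00, 1000-
PI chart (minterm → PIs covering it):
  0 | -0000,000-0
  2 | 00-10,000-0
  6 | 00-10,0011-
  7 | 0-111,0011-
  9 | -10-1,01--1
  11 | -10-1,01--1
  12 | 0110-  (sole → essential)
  13 | 01--1,0110-
  15 | 0-111,01--1
  16 | -0000,10-00,1000-
  17 | 1-001,1000-
  20 | 10-00  (sole → essential)
  25 | -10-1,1-001
  27 | -10-1  (sole → essential)
Essential prime implicants: -10-1, 0110-, 10-00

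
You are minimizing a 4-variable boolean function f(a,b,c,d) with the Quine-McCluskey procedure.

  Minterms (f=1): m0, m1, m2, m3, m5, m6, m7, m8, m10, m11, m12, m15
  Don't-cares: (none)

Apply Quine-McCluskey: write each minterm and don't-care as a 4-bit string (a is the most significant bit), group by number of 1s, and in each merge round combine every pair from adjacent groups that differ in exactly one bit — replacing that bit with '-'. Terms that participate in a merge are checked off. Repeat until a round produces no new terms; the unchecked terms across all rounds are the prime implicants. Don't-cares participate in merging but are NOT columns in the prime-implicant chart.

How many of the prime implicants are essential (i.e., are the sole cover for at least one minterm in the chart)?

Round 0: 0000✓ 0001✓ 0010✓ 0011✓ 0101✓ 0110✓ 0111✓ 1000✓ 1010✓ 1011✓ 1100✓ 1111✓
Round 1: -000✓ -010✓ -011✓ -111✓ 0-01✓ 0-10✓ 0-11✓ 00-0✓ 00-1✓ 000-✓ 001-✓ 01-1✓ 011-✓ 1-00 1-11✓ 10-0✓ 101-✓
Round 2: --11 -0-0 -01- 0--1 0-1- 00--
PIs = {--11, -0-0, -01-, 0--1, 0-1-, 00--, 1-00}
Coverage chart:
  m0: -0-0,00--
  m1: 0--1,00--
  m2: -0-0,-01-,0-1-,00--
  m3: --11,-01-,0--1,0-1-,00--
  m5: 0--1 ←essential
  m6: 0-1- ←essential
  m7: --11,0--1,0-1-
  m8: -0-0,1-00
  m10: -0-0,-01-
  m11: --11,-01-
  m12: 1-00 ←essential
  m15: --11 ←essential
Essential: --11, 0--1, 0-1-, 1-00

4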